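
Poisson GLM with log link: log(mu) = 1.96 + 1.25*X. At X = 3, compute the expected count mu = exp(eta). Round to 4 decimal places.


Linear predictor: eta = 1.96 + (1.25)(3) = 5.7100.
Expected count: mu = exp(5.7100) = 301.8711.

301.8711


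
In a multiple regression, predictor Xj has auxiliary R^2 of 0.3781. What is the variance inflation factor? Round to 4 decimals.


Using VIF = 1/(1 - R^2_j):
1 - 0.3781 = 0.6219.
VIF = 1.6080.

1.6080


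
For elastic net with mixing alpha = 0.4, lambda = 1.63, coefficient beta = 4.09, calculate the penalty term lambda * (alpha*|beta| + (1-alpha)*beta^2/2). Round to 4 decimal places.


Compute:
L1 = 0.4 * 4.09 = 1.6360.
L2 = 0.6 * 4.09^2 / 2 = 5.0184.
Penalty = 1.63 * (1.6360 + 5.0184) = 10.8467.

10.8467


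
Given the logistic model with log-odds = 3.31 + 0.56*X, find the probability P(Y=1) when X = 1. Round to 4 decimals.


z = 3.31 + 0.56 * 1 = 3.8700.
Sigmoid: P = 1 / (1 + exp(-3.8700)) = 0.9796.

0.9796


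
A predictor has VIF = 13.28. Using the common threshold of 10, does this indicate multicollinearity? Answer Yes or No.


The threshold is 10.
VIF = 13.28 is >= 10.
Multicollinearity indication: Yes.

Yes


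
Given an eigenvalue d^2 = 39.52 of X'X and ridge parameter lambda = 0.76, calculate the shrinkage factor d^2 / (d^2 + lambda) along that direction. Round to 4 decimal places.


d^2 + lambda = 39.52 + 0.76 = 40.2800.
Shrinkage factor = 39.52/40.2800 = 0.9811.

0.9811


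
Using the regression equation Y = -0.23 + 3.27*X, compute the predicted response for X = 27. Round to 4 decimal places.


Substitute X = 27 into the equation:
Y = -0.23 + 3.27 * 27 = -0.23 + 88.2900 = 88.0600.

88.0600


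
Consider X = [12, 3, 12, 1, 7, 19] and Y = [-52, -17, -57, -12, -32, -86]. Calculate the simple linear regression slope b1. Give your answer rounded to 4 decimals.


First compute the means: xbar = 9.0000, ybar = -42.6667.
Then S_xx = sum((xi - xbar)^2) = 222.0000.
S_xy = sum((xi - xbar)(yi - ybar)) = -925.0000.
b1 = S_xy / S_xx = -925.0000 / 222.0000 = -4.1667.

-4.1667


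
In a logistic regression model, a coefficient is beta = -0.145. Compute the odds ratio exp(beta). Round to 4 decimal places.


exp(-0.145) = 0.8650.
So the odds ratio is 0.8650.

0.8650


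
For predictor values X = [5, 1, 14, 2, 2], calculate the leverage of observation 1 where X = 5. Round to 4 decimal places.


Mean of X: xbar = 4.8000.
SXX = 114.8000.
For X = 5: h = 1/5 + (5 - 4.8000)^2/114.8000 = 0.2003.

0.2003


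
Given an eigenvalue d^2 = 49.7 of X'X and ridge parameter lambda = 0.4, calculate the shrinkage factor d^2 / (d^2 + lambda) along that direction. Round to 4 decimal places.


Denominator = d^2 + lambda = 49.7 + 0.4 = 50.1000.
Shrinkage = 49.7 / 50.1000 = 0.9920.

0.9920


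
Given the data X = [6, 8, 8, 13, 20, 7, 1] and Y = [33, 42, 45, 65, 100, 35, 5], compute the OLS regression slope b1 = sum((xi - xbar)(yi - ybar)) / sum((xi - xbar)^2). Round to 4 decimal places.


Calculate xbar = 9.0000, ybar = 46.4286.
S_xx = 216.0000, S_xy = 1064.0000.
Using b1 = S_xy / S_xx = 1064.0000 / 216.0000, we get b1 = 4.9259.

4.9259


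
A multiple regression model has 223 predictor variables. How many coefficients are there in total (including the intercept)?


Total coefficients = number of predictors + 1 (for the intercept).
= 223 + 1 = 224.

224


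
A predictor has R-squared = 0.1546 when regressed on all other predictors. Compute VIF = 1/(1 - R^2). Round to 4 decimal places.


Using VIF = 1/(1 - R^2_j):
1 - 0.1546 = 0.8454.
VIF = 1.1829.

1.1829


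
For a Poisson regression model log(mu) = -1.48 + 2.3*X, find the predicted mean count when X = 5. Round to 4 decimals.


eta = -1.48 + 2.3 * 5 = 10.0200.
mu = exp(10.0200) = 22471.4299.

22471.4299


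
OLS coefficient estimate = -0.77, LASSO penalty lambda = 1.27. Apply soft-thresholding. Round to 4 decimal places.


Absolute value: |-0.77| = 0.77.
Compare to lambda = 1.27.
Since |beta| <= lambda, the coefficient is set to 0.

0.0000


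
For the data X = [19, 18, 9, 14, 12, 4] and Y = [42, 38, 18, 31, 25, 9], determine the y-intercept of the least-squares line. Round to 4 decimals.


The slope is b1 = 2.1925.
Sample means are xbar = 12.6667 and ybar = 27.1667.
Intercept: b0 = 27.1667 - (2.1925)(12.6667) = -0.6046.

-0.6046


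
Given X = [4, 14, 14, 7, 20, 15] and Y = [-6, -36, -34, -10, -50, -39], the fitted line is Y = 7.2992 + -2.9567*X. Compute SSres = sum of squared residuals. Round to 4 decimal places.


Predicted values from Y = 7.2992 + -2.9567*X.
Residuals: [-1.4724, -1.9054, 0.0946, 3.3977, 1.8348, -1.9487].
SSres = 24.5157.

24.5157


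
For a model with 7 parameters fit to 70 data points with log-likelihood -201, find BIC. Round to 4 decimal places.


Compute k*ln(n) = 7*ln(70) = 7*4.248495 = 29.739465.
Then -2*loglik = 402.
BIC = 29.739465 + 402 = 431.739465, which rounds to 431.7395.

431.7395


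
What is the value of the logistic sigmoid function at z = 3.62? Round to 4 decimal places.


First, exp(-3.6200) = 0.0268.
Then sigma(z) = 1/(1 + 0.0268) = 0.9739.

0.9739


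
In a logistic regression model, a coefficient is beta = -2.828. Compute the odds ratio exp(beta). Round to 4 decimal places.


exp(-2.828) = 0.0591.
So the odds ratio is 0.0591.

0.0591


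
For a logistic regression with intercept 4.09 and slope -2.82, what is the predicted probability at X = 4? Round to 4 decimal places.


Linear predictor: z = 4.09 + -2.82 * 4 = -7.1900.
P = 1/(1 + exp(7.1900)) = 1/(1 + 1326.1032) = 0.0008.

0.0008


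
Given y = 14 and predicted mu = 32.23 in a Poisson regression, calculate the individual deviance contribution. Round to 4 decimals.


Compute y*ln(y/mu) = 14*ln(14/32.23) = 14*-0.833840 = -11.673760.
y - mu = -18.23.
D = 2*(-11.673760 - (-18.23)) = 13.112480, which rounds to 13.1125.

13.1125


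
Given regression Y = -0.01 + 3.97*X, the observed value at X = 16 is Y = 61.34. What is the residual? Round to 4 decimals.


Compute yhat = -0.01 + (3.97)(16) = 63.5100.
Residual = actual - predicted = 61.34 - 63.5100 = -2.1700.

-2.1700


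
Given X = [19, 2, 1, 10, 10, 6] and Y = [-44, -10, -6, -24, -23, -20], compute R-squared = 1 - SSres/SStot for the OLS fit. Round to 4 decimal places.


After computing the OLS fit (b0=-5.1667, b1=-2.0000):
SSres = 16.8333, SStot = 888.8333.
R^2 = 1 - 16.8333/888.8333 = 0.9811.

0.9811


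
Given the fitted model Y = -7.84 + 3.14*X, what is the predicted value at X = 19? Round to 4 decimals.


Substitute X = 19 into the equation:
Y = -7.84 + 3.14 * 19 = -7.84 + 59.6600 = 51.8200.

51.8200


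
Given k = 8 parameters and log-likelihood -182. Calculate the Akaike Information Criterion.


Compute:
2k = 2*8 = 16.
-2*loglik = -2*(-182) = 364.
AIC = 16 + 364 = 380.

380


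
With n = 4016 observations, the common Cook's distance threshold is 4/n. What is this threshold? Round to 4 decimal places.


Using the rule of thumb:
Threshold = 4 / 4016 = 0.0010.

0.0010


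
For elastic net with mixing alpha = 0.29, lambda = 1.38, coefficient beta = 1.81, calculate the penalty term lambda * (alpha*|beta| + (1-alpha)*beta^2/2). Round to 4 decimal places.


L1 component = 0.29 * |1.81| = 0.5249.
L2 component = 0.71 * 1.81^2 / 2 = 1.1630.
Penalty = 1.38 * (0.5249 + 1.1630) = 1.38 * 1.6879 = 2.3293.

2.3293


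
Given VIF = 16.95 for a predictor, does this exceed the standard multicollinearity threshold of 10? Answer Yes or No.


Check: VIF = 16.95 vs threshold = 10.
Since 16.95 >= 10, the answer is Yes.

Yes


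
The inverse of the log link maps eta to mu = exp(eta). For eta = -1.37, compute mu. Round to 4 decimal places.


Apply the inverse link:
mu = e^-1.37 = 0.2541.

0.2541


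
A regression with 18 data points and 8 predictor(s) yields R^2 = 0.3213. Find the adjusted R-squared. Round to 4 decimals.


Plug in: Adj R^2 = 1 - (1 - 0.3213) * 17/9.
= 1 - 0.6787 * 17/9
= 1 - 11.5379 / 9
= 1 - 1.2820 = -0.2820.

-0.2820


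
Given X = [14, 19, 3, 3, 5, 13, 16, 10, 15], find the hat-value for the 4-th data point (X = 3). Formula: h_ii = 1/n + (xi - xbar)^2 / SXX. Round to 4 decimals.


Compute xbar = 10.8889 with n = 9 observations.
SXX = 282.8889.
Leverage = 1/9 + (3 - 10.8889)^2/282.8889 = 0.3311.

0.3311


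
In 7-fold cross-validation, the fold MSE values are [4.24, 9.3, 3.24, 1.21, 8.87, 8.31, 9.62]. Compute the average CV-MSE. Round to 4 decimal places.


Total MSE across folds = 44.7900.
CV-MSE = 44.7900/7 = 6.3986.

6.3986


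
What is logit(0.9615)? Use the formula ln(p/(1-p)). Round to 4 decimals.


Compute the odds: 0.9615/0.0385 = 24.9740.
Take the natural log: ln(24.9740) = 3.2178.

3.2178


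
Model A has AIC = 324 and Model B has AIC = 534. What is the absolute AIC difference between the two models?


Compute |324 - 534| = 210.
Model A has the smaller AIC.

210


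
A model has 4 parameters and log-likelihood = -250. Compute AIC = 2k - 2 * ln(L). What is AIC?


AIC = 2k - 2*loglik = 2(4) - 2(-250).
= 8 + 500 = 508.

508


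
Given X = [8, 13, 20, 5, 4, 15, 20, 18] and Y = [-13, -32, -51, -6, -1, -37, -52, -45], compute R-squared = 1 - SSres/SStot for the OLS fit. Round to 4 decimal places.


After computing the OLS fit (b0=10.6046, b1=-3.1246):
SSres = 9.3886, SStot = 2907.8750.
R^2 = 1 - 9.3886/2907.8750 = 0.9968.

0.9968


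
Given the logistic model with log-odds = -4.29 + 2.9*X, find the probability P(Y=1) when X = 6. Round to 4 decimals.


Compute z = -4.29 + (2.9)(6) = 13.1100.
exp(-z) = 0.0000.
P = 1/(1 + 0.0000) = 1.0000.

1.0000


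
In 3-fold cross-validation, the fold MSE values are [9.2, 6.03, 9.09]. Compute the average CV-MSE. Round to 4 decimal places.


Add all fold MSEs: 24.3200.
Divide by k = 3: 24.3200/3 = 8.1067.

8.1067


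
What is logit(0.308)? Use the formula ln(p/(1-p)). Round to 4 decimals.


1 - p = 0.692.
p/(1-p) = 0.4451.
logit = ln(0.4451) = -0.8095.

-0.8095


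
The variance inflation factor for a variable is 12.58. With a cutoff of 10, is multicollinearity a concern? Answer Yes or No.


Compare VIF = 12.58 to the threshold of 10.
12.58 >= 10, so the answer is Yes.

Yes


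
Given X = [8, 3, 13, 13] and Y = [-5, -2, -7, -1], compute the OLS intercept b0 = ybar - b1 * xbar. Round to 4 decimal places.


Compute b1 = -0.1636 from the OLS formula.
With xbar = 9.2500 and ybar = -3.7500, the intercept is:
b0 = -3.7500 - -0.1636 * 9.2500 = -2.2364.

-2.2364


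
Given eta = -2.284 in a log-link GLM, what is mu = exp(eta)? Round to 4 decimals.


mu = exp(eta) = exp(-2.284).
= 0.1019.

0.1019


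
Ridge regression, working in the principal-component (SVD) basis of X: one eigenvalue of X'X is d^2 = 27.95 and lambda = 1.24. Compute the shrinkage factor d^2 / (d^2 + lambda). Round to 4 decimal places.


d^2 + lambda = 27.95 + 1.24 = 29.1900.
Shrinkage factor = 27.95/29.1900 = 0.9575.

0.9575


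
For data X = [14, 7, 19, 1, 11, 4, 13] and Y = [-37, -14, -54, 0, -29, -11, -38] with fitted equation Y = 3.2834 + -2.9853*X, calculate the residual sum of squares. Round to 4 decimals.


Compute predicted values, then residuals = yi - yhat_i.
Residuals: [1.5108, 3.6137, -0.5627, -0.2981, 0.5549, -2.3422, -2.4745].
SSres = sum(residual^2) = 27.6638.

27.6638


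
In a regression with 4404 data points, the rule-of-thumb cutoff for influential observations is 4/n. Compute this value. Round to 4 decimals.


Cook's distance cutoff = 4/n = 4/4404.
= 0.0009.

0.0009


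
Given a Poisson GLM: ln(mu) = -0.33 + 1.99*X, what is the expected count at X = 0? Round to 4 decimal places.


eta = -0.33 + 1.99 * 0 = -0.3300.
mu = exp(-0.3300) = 0.7189.

0.7189


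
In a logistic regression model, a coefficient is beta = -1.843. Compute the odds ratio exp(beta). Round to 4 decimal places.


Odds ratio = exp(beta) = exp(-1.843).
= 0.1583.

0.1583


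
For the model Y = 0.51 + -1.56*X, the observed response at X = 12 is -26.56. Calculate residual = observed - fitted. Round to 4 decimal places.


Predicted = 0.51 + -1.56 * 12 = -18.2100.
Residual = -26.56 - -18.2100 = -8.3500.

-8.3500


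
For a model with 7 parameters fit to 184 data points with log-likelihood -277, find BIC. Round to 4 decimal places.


Compute k*ln(n) = 7*ln(184) = 7*5.214936 = 36.504552.
Then -2*loglik = 554.
BIC = 36.504552 + 554 = 590.504552, which rounds to 590.5046.

590.5046


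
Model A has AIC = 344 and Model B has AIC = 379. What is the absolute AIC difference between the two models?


Absolute difference = |344 - 379| = 35.
The model with lower AIC (A) is preferred.

35


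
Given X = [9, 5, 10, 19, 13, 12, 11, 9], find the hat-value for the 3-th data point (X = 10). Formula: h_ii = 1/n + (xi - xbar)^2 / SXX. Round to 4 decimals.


n = 8, xbar = 11.0000.
SXX = sum((xi - xbar)^2) = 114.0000.
h = 1/8 + (10 - 11.0000)^2 / 114.0000 = 0.1338.

0.1338


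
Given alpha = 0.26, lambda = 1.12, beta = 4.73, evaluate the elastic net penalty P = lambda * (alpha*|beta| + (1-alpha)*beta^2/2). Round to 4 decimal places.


Compute:
L1 = 0.26 * 4.73 = 1.2298.
L2 = 0.74 * 4.73^2 / 2 = 8.2780.
Penalty = 1.12 * (1.2298 + 8.2780) = 10.6487.

10.6487


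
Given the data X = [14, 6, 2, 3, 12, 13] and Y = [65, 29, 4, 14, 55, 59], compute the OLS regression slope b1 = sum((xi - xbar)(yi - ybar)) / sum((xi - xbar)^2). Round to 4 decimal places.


The sample means are xbar = 8.3333 and ybar = 37.6667.
Compute S_xx = 141.3333 and S_xy = 677.6667.
Slope b1 = S_xy / S_xx = 677.6667 / 141.3333 = 4.7948.

4.7948


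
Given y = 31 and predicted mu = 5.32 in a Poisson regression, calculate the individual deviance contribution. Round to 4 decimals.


First: ln(31/5.32) = 1.762514.
Then: 31 * 1.762514 = 54.637934.
y - mu = 31 - 5.32 = 25.68.
D = 2(54.637934 - 25.68) = 57.915868, which rounds to 57.9159.

57.9159


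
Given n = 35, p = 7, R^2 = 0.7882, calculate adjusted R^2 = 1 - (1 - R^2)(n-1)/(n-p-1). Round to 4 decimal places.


Using the formula:
(1 - 0.7882) = 0.2118.
Multiply by 34/27: 0.2118 * 34 = 7.2012, then 7.2012 / 27 = 0.2667.
Adj R^2 = 1 - 0.2667 = 0.7333.

0.7333


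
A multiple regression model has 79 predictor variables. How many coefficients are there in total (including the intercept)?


Each predictor gets one coefficient, plus one intercept.
Total parameters = 79 + 1 = 80.

80


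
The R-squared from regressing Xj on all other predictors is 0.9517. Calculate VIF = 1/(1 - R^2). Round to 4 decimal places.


Using VIF = 1/(1 - R^2_j):
1 - 0.9517 = 0.0483.
VIF = 20.7039.

20.7039


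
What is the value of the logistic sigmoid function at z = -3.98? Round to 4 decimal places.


First, exp(3.9800) = 53.5170.
Then sigma(z) = 1/(1 + 53.5170) = 0.0183.

0.0183


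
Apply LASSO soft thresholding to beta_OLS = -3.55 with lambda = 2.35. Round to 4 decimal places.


Check: |-3.55| = 3.55 vs lambda = 2.35.
Since |beta| > lambda, coefficient = sign(beta)*(|beta| - lambda) = -1.2000.
Soft-thresholded coefficient = -1.2000.

-1.2000


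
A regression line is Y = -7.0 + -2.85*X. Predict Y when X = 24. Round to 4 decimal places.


Plug X = 24 into Y = -7.0 + -2.85*X:
Y = -7.0 + -68.4000 = -75.4000.

-75.4000


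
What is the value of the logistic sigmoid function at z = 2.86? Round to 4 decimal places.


Compute exp(-2.8600) = 0.0573.
Sigmoid = 1 / (1 + 0.0573) = 1 / 1.0573 = 0.9458.

0.9458


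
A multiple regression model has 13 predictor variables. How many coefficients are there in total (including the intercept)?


Total coefficients = number of predictors + 1 (for the intercept).
= 13 + 1 = 14.

14


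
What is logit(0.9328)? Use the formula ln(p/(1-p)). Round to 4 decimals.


The odds are p/(1-p) = 0.9328 / 0.0672 = 13.8810.
logit(p) = ln(13.8810) = 2.6305.

2.6305


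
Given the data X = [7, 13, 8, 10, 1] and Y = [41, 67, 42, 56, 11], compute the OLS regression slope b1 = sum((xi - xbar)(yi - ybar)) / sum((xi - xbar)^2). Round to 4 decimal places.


The sample means are xbar = 7.8000 and ybar = 43.4000.
Compute S_xx = 78.8000 and S_xy = 372.4000.
Slope b1 = S_xy / S_xx = 372.4000 / 78.8000 = 4.7259.

4.7259


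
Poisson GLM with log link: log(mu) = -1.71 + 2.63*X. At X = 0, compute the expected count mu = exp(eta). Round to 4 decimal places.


Compute eta = -1.71 + 2.63 * 0 = -1.7100.
Apply inverse link: mu = e^-1.7100 = 0.1809.

0.1809


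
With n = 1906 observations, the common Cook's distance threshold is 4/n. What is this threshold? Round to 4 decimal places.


Cook's distance cutoff = 4/n = 4/1906.
= 0.0021.

0.0021


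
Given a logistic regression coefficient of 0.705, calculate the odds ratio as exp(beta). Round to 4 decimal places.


exp(0.705) = 2.0238.
So the odds ratio is 2.0238.

2.0238


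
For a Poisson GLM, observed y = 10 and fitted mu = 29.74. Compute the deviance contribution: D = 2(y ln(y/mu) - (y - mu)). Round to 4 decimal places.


y/mu = 10/29.74 = 0.336247 (approx.), and ln(10/29.74) = -1.089908.
y * ln(y/mu) = 10 * -1.089908 = -10.899080.
y - mu = -19.74.
D = 2 * (-10.899080 - -19.74) = 17.681840, which rounds to 17.6818.

17.6818


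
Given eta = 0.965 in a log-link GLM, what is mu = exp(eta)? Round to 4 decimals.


Apply the inverse link:
mu = e^0.965 = 2.6248.

2.6248


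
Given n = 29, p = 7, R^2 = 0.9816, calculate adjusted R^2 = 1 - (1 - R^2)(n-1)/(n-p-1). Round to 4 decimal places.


Adjusted R^2 = 1 - (1 - R^2) * (n-1)/(n-p-1).
(1 - R^2) = 0.0184.
(n-1)/(n-p-1) = 28/21.
(1 - R^2) * (n-1) = 0.0184 * 28 = 0.5152.
Divide by (n-p-1): 0.5152 / 21 = 0.0245.
Adj R^2 = 1 - 0.0245 = 0.9755.

0.9755


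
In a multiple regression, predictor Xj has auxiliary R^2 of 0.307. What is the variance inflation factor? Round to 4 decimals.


VIF = 1 / (1 - 0.307).
= 1 / 0.693 = 1.4430.

1.4430


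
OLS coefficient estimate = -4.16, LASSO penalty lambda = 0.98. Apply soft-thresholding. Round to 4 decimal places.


Check: |-4.16| = 4.16 vs lambda = 0.98.
Since |beta| > lambda, coefficient = sign(beta)*(|beta| - lambda) = -3.1800.
Soft-thresholded coefficient = -3.1800.

-3.1800


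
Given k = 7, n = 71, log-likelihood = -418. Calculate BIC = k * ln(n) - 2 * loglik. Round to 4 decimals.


k * ln(n) = 7 * ln(71) = 7 * 4.262680 = 29.838760.
-2 * loglik = -2 * (-418) = 836.
BIC = 29.838760 + 836 = 865.838760, which rounds to 865.8388.

865.8388


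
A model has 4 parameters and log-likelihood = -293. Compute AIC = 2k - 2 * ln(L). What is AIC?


Compute:
2k = 2*4 = 8.
-2*loglik = -2*(-293) = 586.
AIC = 8 + 586 = 594.

594


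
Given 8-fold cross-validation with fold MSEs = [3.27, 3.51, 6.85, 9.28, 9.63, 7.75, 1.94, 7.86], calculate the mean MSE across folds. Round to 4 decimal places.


Add all fold MSEs: 50.0900.
Divide by k = 8: 50.0900/8 = 6.2613.

6.2613


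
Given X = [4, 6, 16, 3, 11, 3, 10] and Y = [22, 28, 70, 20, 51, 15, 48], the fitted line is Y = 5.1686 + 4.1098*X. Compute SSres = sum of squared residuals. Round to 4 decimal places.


Compute predicted values, then residuals = yi - yhat_i.
Residuals: [0.3922, -1.8274, -0.9254, 2.5020, 0.6236, -2.4980, 1.7334].
SSres = sum(residual^2) = 20.2431.

20.2431


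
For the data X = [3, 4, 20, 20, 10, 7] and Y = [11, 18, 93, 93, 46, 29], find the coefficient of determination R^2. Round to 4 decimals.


Fit the OLS line: b0 = -2.7300, b1 = 4.7872.
SSres = 6.8055.
SStot = 6683.3333.
R^2 = 1 - 6.8055/6683.3333 = 0.9990.

0.9990


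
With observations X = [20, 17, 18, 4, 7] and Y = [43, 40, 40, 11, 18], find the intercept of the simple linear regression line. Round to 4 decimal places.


First find the slope: b1 = 2.0484.
Means: xbar = 13.2000, ybar = 30.4000.
b0 = ybar - b1 * xbar = 30.4000 - 2.0484 * 13.2000 = 3.3617.

3.3617


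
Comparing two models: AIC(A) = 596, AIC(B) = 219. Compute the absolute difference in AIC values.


|AIC_A - AIC_B| = |596 - 219| = 377.
Model B is preferred (lower AIC).

377


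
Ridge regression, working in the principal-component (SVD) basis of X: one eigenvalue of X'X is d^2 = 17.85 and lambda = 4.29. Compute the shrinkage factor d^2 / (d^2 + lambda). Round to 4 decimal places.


d^2 + lambda = 17.85 + 4.29 = 22.1400.
Shrinkage factor = 17.85/22.1400 = 0.8062.

0.8062


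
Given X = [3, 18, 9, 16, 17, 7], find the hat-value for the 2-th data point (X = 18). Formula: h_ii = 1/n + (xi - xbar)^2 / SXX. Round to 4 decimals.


n = 6, xbar = 11.6667.
SXX = sum((xi - xbar)^2) = 191.3333.
h = 1/6 + (18 - 11.6667)^2 / 191.3333 = 0.3763.

0.3763


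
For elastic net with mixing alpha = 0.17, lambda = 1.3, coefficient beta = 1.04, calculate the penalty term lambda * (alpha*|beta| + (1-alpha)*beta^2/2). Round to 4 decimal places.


L1 component = 0.17 * |1.04| = 0.1768.
L2 component = 0.83 * 1.04^2 / 2 = 0.4489.
Penalty = 1.3 * (0.1768 + 0.4489) = 1.3 * 0.6257 = 0.8134.

0.8134


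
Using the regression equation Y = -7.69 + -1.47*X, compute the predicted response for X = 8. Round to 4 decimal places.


Plug X = 8 into Y = -7.69 + -1.47*X:
Y = -7.69 + -11.7600 = -19.4500.

-19.4500


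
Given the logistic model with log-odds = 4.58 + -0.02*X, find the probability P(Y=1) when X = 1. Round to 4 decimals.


Compute z = 4.58 + (-0.02)(1) = 4.5600.
exp(-z) = 0.0105.
P = 1/(1 + 0.0105) = 0.9896.

0.9896


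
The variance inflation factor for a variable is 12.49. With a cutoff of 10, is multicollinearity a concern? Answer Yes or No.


Check: VIF = 12.49 vs threshold = 10.
Since 12.49 >= 10, the answer is Yes.

Yes


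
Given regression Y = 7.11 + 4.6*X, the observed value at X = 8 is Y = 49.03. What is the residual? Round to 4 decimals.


Predicted = 7.11 + 4.6 * 8 = 43.9100.
Residual = 49.03 - 43.9100 = 5.1200.

5.1200


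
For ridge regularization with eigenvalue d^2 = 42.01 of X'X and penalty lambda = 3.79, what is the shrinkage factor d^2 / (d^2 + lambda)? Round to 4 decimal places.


Compute the denominator: 42.01 + 3.79 = 45.8000.
Shrinkage factor = 42.01 / 45.8000 = 0.9172.

0.9172


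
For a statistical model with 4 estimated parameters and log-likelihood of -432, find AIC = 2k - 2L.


Compute:
2k = 2*4 = 8.
-2*loglik = -2*(-432) = 864.
AIC = 8 + 864 = 872.

872


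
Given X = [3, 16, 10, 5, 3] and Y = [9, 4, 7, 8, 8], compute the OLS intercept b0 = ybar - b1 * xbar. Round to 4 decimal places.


The slope is b1 = -0.3307.
Sample means are xbar = 7.4000 and ybar = 7.2000.
Intercept: b0 = 7.2000 - (-0.3307)(7.4000) = 9.6470.

9.6470


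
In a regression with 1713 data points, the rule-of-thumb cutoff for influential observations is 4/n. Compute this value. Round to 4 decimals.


The threshold is 4/n.
4/1713 = 0.0023.

0.0023


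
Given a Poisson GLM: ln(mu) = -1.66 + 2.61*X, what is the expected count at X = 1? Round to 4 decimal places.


Linear predictor: eta = -1.66 + (2.61)(1) = 0.9500.
Expected count: mu = exp(0.9500) = 2.5857.

2.5857


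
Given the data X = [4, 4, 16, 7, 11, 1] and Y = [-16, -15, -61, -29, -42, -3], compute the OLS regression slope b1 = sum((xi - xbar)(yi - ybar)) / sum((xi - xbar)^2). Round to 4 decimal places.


The sample means are xbar = 7.1667 and ybar = -27.6667.
Compute S_xx = 150.8333 and S_xy = -578.3333.
Slope b1 = S_xy / S_xx = -578.3333 / 150.8333 = -3.8343.

-3.8343


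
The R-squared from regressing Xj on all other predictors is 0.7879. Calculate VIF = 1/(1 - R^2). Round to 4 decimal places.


Denominator: 1 - 0.7879 = 0.2121.
VIF = 1 / 0.2121 = 4.7148.

4.7148


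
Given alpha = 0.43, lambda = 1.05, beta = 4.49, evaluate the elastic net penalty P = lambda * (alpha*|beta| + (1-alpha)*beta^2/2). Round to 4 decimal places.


L1 component = 0.43 * |4.49| = 1.9307.
L2 component = 0.57 * 4.49^2 / 2 = 5.7456.
Penalty = 1.05 * (1.9307 + 5.7456) = 1.05 * 7.6763 = 8.0601.

8.0601


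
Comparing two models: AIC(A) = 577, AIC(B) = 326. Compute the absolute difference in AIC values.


Absolute difference = |577 - 326| = 251.
The model with lower AIC (B) is preferred.

251


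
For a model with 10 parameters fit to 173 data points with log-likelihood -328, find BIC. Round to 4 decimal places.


k * ln(n) = 10 * ln(173) = 10 * 5.153292 = 51.532920.
-2 * loglik = -2 * (-328) = 656.
BIC = 51.532920 + 656 = 707.532920, which rounds to 707.5329.

707.5329


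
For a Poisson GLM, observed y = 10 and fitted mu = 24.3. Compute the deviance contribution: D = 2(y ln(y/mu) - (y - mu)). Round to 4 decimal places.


Compute y*ln(y/mu) = 10*ln(10/24.3) = 10*-0.887891 = -8.878910.
y - mu = -14.3.
D = 2*(-8.878910 - (-14.3)) = 10.842180, which rounds to 10.8422.

10.8422


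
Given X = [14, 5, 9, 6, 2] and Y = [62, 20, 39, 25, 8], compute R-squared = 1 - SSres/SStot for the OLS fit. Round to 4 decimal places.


After computing the OLS fit (b0=-1.9130, b1=4.5435):
SSres = 1.5435, SStot = 1710.8000.
R^2 = 1 - 1.5435/1710.8000 = 0.9991.

0.9991


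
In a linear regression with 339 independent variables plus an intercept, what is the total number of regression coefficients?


Each predictor gets one coefficient, plus one intercept.
Total parameters = 339 + 1 = 340.

340


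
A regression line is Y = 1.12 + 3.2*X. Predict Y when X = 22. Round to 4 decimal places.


Substitute X = 22 into the equation:
Y = 1.12 + 3.2 * 22 = 1.12 + 70.4000 = 71.5200.

71.5200


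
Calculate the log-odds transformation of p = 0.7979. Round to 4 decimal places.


The odds are p/(1-p) = 0.7979 / 0.2021 = 3.9480.
logit(p) = ln(3.9480) = 1.3732.

1.3732


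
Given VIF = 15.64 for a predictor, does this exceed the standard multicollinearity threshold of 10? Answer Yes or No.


The threshold is 10.
VIF = 15.64 is >= 10.
Multicollinearity indication: Yes.

Yes


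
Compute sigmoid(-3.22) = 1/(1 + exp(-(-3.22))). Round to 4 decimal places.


First, exp(3.2200) = 25.0281.
Then sigma(z) = 1/(1 + 25.0281) = 0.0384.

0.0384


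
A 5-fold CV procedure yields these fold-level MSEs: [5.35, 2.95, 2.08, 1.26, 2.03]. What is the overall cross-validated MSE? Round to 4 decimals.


Sum of fold MSEs = 13.6700.
Average = 13.6700 / 5 = 2.7340.

2.7340


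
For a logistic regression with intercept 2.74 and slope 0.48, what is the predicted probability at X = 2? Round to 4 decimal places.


Linear predictor: z = 2.74 + 0.48 * 2 = 3.7000.
P = 1/(1 + exp(-3.7000)) = 1/(1 + 0.0247) = 0.9759.

0.9759


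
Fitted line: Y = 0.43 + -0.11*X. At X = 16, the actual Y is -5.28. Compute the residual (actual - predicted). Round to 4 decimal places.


Compute yhat = 0.43 + (-0.11)(16) = -1.3300.
Residual = actual - predicted = -5.28 - -1.3300 = -3.9500.

-3.9500


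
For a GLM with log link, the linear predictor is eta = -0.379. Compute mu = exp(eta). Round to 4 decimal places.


The inverse log link gives:
mu = exp(-0.379) = 0.6845.

0.6845


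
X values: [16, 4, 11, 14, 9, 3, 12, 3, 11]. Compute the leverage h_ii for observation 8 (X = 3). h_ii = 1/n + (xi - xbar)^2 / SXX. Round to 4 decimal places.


Compute xbar = 9.2222 with n = 9 observations.
SXX = 187.5556.
Leverage = 1/9 + (3 - 9.2222)^2/187.5556 = 0.3175.

0.3175


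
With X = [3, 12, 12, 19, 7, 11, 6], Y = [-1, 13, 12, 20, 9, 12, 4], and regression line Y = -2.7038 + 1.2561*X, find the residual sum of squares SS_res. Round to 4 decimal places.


Predicted values from Y = -2.7038 + 1.2561*X.
Residuals: [-2.0645, 0.6306, -0.3694, -1.1621, 2.9111, 0.8867, -0.8328].
SSres = 16.1010.

16.1010


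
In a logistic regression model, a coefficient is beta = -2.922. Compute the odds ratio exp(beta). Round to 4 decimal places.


The odds ratio is computed as:
OR = e^(-2.922) = 0.0538.

0.0538


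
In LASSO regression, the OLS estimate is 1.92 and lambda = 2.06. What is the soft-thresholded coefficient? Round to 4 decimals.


|beta_OLS| = 1.92.
lambda = 2.06.
Since |beta| <= lambda, the coefficient is set to 0.
Result = 0.0000.

0.0000


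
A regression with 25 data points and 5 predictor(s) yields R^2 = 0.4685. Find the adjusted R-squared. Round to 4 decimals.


Plug in: Adj R^2 = 1 - (1 - 0.4685) * 24/19.
= 1 - 0.5315 * 24/19
= 1 - 12.7560 / 19
= 1 - 0.6714 = 0.3286.

0.3286


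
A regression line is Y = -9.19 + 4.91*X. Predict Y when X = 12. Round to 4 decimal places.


Predicted value:
Y = -9.19 + (4.91)(12) = -9.19 + 58.9200 = 49.7300.

49.7300


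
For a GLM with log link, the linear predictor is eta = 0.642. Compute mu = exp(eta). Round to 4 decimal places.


mu = exp(eta) = exp(0.642).
= 1.9003.

1.9003


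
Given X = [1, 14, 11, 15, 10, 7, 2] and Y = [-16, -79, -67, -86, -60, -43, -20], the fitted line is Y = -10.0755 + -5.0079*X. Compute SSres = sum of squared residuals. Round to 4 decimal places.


For each point, residual = actual - predicted.
Residuals: [-0.9166, 1.1861, -1.8376, -0.8060, 0.1545, 2.1308, 0.0913].
Sum of squared residuals = 10.8459.

10.8459


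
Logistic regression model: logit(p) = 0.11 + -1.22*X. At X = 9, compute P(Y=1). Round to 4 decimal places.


z = 0.11 + -1.22 * 9 = -10.8700.
Sigmoid: P = 1 / (1 + exp(10.8700)) = 0.0000.

0.0000


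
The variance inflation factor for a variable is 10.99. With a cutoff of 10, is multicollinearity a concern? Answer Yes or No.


The threshold is 10.
VIF = 10.99 is >= 10.
Multicollinearity indication: Yes.

Yes


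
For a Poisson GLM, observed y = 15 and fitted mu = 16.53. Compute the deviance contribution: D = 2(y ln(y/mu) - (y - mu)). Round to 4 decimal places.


First: ln(15/16.53) = -0.097127.
Then: 15 * -0.097127 = -1.456905.
y - mu = 15 - 16.53 = -1.53.
D = 2(-1.456905 - -1.53) = 0.146190, which rounds to 0.1462.

0.1462


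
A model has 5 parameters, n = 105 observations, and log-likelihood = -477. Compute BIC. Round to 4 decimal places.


ln(105) = 4.653960.
k * ln(n) = 5 * 4.653960 = 23.269800.
-2L = 954.
BIC = 23.269800 + 954 = 977.269800, which rounds to 977.2698.

977.2698


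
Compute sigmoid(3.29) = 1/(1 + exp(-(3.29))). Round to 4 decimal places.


Compute exp(-3.2900) = 0.0373.
Sigmoid = 1 / (1 + 0.0373) = 1 / 1.0373 = 0.9641.

0.9641


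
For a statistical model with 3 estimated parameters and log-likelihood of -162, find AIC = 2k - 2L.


AIC = 2k - 2*loglik = 2(3) - 2(-162).
= 6 + 324 = 330.

330


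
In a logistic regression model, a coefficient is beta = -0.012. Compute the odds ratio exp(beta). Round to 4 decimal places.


Odds ratio = exp(beta) = exp(-0.012).
= 0.9881.

0.9881


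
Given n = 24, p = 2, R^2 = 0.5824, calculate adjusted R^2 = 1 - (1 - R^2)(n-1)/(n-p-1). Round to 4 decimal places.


Using the formula:
(1 - 0.5824) = 0.4176.
Multiply by 23/21: 0.4176 * 23 = 9.6048, then 9.6048 / 21 = 0.4574.
Adj R^2 = 1 - 0.4574 = 0.5426.

0.5426


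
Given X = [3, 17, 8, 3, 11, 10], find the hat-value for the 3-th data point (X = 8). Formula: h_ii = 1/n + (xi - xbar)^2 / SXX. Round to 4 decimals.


Compute xbar = 8.6667 with n = 6 observations.
SXX = 141.3333.
Leverage = 1/6 + (8 - 8.6667)^2/141.3333 = 0.1698.

0.1698


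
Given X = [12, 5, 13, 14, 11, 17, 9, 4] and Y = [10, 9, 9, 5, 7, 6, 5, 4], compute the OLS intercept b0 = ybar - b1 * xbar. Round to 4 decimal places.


Compute b1 = 0.0553 from the OLS formula.
With xbar = 10.6250 and ybar = 6.8750, the intercept is:
b0 = 6.8750 - 0.0553 * 10.6250 = 6.2874.

6.2874


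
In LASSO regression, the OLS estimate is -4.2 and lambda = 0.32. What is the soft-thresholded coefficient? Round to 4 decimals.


|beta_OLS| = 4.2.
lambda = 0.32.
Since |beta| > lambda, coefficient = sign(beta)*(|beta| - lambda) = -3.8800.
Result = -3.8800.

-3.8800


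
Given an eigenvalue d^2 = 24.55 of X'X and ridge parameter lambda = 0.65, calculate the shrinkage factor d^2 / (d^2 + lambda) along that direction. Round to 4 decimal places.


d^2 + lambda = 24.55 + 0.65 = 25.2000.
Shrinkage factor = 24.55/25.2000 = 0.9742.

0.9742


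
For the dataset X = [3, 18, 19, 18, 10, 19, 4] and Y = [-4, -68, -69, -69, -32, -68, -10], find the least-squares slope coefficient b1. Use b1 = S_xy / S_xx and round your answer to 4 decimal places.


First compute the means: xbar = 13.0000, ybar = -45.7143.
Then S_xx = sum((xi - xbar)^2) = 312.0000.
S_xy = sum((xi - xbar)(yi - ybar)) = -1281.0000.
b1 = S_xy / S_xx = -1281.0000 / 312.0000 = -4.1058.

-4.1058


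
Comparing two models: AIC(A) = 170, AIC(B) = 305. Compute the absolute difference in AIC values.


|AIC_A - AIC_B| = |170 - 305| = 135.
Model A is preferred (lower AIC).

135


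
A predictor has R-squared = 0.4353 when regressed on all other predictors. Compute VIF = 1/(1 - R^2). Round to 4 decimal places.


Using VIF = 1/(1 - R^2_j):
1 - 0.4353 = 0.5647.
VIF = 1.7709.

1.7709


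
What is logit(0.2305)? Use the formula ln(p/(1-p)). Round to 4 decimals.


Compute the odds: 0.2305/0.7695 = 0.2995.
Take the natural log: ln(0.2995) = -1.2055.

-1.2055


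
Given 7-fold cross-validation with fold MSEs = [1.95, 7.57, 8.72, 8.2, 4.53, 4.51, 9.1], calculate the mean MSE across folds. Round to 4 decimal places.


Total MSE across folds = 44.5800.
CV-MSE = 44.5800/7 = 6.3686.

6.3686


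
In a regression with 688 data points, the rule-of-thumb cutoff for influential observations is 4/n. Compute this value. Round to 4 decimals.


Using the rule of thumb:
Threshold = 4 / 688 = 0.0058.

0.0058


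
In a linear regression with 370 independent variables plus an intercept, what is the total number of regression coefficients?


Including the intercept, the model has 370 predictor coefficients + 1 intercept.
Total = 371.

371


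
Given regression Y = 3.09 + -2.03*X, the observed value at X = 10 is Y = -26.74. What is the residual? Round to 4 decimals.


Fitted value at X = 10 is yhat = 3.09 + -2.03*10 = -17.2100.
Residual = -26.74 - -17.2100 = -9.5300.

-9.5300


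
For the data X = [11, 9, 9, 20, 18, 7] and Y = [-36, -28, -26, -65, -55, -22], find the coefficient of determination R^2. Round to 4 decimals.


After computing the OLS fit (b0=1.3163, b1=-3.2419):
SSres = 12.9488, SStot = 1519.3333.
R^2 = 1 - 12.9488/1519.3333 = 0.9915.

0.9915


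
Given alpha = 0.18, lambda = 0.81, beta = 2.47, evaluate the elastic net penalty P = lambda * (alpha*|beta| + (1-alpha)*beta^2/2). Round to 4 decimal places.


alpha * |beta| = 0.18 * 2.47 = 0.4446.
(1-alpha) * beta^2/2 = 0.82 * 6.1009/2 = 2.5014.
Total = 0.81 * (0.4446 + 2.5014) = 2.3862.

2.3862


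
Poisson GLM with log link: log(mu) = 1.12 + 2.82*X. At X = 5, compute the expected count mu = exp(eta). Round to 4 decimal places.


Compute eta = 1.12 + 2.82 * 5 = 15.2200.
Apply inverse link: mu = e^15.2200 = 4073446.4797.

4073446.4797


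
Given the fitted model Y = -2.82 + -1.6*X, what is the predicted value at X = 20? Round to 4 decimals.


Predicted value:
Y = -2.82 + (-1.6)(20) = -2.82 + -32.0000 = -34.8200.

-34.8200


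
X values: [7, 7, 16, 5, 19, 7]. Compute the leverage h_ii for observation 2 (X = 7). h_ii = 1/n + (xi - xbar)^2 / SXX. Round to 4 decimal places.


n = 6, xbar = 10.1667.
SXX = sum((xi - xbar)^2) = 168.8333.
h = 1/6 + (7 - 10.1667)^2 / 168.8333 = 0.2261.

0.2261


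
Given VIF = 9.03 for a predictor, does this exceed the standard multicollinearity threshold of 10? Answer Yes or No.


Check: VIF = 9.03 vs threshold = 10.
Since 9.03 < 10, the answer is No.

No


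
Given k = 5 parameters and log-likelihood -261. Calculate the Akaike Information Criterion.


AIC = 2k - 2*loglik = 2(5) - 2(-261).
= 10 + 522 = 532.

532


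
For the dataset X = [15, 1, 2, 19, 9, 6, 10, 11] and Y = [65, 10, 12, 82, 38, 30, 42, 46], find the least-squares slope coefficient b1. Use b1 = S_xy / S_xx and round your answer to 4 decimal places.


Calculate xbar = 9.1250, ybar = 40.6250.
S_xx = 262.8750, S_xy = 1049.3750.
Using b1 = S_xy / S_xx = 1049.3750 / 262.8750, we get b1 = 3.9919.

3.9919


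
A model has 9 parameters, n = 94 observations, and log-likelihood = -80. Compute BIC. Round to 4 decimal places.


ln(94) = 4.543295.
k * ln(n) = 9 * 4.543295 = 40.889655.
-2L = 160.
BIC = 40.889655 + 160 = 200.889655, which rounds to 200.8897.

200.8897


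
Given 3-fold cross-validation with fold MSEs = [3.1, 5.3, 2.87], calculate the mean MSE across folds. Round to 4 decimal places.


Total MSE across folds = 11.2700.
CV-MSE = 11.2700/3 = 3.7567.

3.7567


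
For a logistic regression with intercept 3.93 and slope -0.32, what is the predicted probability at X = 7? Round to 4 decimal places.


Compute z = 3.93 + (-0.32)(7) = 1.6900.
exp(-z) = 0.1845.
P = 1/(1 + 0.1845) = 0.8442.

0.8442


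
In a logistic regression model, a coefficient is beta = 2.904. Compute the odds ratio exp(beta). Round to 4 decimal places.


exp(2.904) = 18.2470.
So the odds ratio is 18.2470.

18.2470


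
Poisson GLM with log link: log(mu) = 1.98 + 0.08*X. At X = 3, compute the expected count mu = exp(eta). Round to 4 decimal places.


Compute eta = 1.98 + 0.08 * 3 = 2.2200.
Apply inverse link: mu = e^2.2200 = 9.2073.

9.2073


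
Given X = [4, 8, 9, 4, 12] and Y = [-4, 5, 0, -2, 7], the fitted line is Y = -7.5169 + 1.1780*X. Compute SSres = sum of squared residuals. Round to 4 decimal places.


Compute predicted values, then residuals = yi - yhat_i.
Residuals: [-1.1951, 3.0929, -3.0851, 0.8049, 0.3809].
SSres = sum(residual^2) = 21.3051.

21.3051


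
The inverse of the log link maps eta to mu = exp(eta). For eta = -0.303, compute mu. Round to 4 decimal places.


Apply the inverse link:
mu = e^-0.303 = 0.7386.

0.7386


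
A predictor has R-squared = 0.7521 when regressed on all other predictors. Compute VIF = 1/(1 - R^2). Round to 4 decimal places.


Using VIF = 1/(1 - R^2_j):
1 - 0.7521 = 0.2479.
VIF = 4.0339.

4.0339


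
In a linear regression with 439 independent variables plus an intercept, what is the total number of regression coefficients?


Including the intercept, the model has 439 predictor coefficients + 1 intercept.
Total = 440.

440


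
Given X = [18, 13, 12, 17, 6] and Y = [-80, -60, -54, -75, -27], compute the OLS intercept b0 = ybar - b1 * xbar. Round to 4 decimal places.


First find the slope: b1 = -4.3811.
Means: xbar = 13.2000, ybar = -59.2000.
b0 = ybar - b1 * xbar = -59.2000 - -4.3811 * 13.2000 = -1.3700.

-1.3700


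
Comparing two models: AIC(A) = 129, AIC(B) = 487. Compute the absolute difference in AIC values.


Compute |129 - 487| = 358.
Model A has the smaller AIC.

358


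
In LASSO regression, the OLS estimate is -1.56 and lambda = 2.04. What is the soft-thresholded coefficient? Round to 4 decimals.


Absolute value: |-1.56| = 1.56.
Compare to lambda = 2.04.
Since |beta| <= lambda, the coefficient is set to 0.

0.0000


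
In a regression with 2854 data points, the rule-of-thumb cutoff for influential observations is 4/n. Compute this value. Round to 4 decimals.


Cook's distance cutoff = 4/n = 4/2854.
= 0.0014.

0.0014


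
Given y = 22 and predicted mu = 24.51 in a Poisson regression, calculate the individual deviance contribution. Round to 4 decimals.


Compute y*ln(y/mu) = 22*ln(22/24.51) = 22*-0.108039 = -2.376858.
y - mu = -2.51.
D = 2*(-2.376858 - (-2.51)) = 0.266284, which rounds to 0.2663.

0.2663


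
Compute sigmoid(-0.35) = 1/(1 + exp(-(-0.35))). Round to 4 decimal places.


Compute exp(0.3500) = 1.4191.
Sigmoid = 1 / (1 + 1.4191) = 1 / 2.4191 = 0.4134.

0.4134


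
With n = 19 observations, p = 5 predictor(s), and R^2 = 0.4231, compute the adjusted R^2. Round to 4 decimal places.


Adjusted R^2 = 1 - (1 - R^2) * (n-1)/(n-p-1).
(1 - R^2) = 0.5769.
(n-1)/(n-p-1) = 18/13.
(1 - R^2) * (n-1) = 0.5769 * 18 = 10.3842.
Divide by (n-p-1): 10.3842 / 13 = 0.7988.
Adj R^2 = 1 - 0.7988 = 0.2012.

0.2012
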